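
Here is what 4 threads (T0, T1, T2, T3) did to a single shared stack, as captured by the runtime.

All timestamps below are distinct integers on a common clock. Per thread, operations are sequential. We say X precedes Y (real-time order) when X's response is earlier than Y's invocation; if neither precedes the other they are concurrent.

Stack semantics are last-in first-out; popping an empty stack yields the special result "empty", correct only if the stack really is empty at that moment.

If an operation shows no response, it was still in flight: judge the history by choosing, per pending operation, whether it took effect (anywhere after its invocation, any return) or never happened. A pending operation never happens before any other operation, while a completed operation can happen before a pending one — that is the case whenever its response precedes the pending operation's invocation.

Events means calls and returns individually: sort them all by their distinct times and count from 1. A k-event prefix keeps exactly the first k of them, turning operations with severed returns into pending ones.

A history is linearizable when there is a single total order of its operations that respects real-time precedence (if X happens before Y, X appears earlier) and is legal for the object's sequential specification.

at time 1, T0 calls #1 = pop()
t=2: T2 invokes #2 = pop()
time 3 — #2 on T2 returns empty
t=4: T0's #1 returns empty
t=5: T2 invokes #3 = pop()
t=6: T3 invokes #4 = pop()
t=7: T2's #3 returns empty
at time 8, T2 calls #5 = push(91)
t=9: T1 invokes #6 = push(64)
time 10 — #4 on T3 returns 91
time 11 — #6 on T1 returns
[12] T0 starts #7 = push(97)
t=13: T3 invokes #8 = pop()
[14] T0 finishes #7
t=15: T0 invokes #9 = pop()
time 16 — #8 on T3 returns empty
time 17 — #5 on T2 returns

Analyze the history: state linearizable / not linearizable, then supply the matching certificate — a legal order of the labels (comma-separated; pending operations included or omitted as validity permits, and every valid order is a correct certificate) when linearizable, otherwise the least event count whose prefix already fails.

events 1..15 are fine; event 16 — the response of #8 at time 16 — makes the prefix non-linearizable
all 12 real-time-respecting orders fail — 7 completed stack operations, no legal replay
include/drop combinations of the 2 pending operations (#5, #9) were all tried; none helps
for example #1, #2, #3, #4, #6, #7, #8 (pending dropped) fails at step 4: #4 pop() → 91 is not legal there
for example #1, #2, #3, #4, #6, #8, #7 (pending dropped) fails at step 4: #4 pop() → 91 is not legal there

not linearizable — minimal violating prefix: 16 events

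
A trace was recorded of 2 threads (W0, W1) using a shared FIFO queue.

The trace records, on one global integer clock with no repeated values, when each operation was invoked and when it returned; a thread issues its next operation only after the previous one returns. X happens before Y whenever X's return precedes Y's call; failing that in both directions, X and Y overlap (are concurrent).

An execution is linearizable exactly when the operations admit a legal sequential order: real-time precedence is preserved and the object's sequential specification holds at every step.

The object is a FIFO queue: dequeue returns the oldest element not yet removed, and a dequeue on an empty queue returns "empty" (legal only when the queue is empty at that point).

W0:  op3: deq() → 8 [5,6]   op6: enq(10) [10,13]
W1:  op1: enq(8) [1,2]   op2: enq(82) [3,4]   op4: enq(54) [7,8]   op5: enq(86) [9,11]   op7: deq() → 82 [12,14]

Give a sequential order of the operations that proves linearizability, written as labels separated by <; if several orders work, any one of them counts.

op1 < op2 < op3 < op4 < op5 < op6 < op7

after step 1 (op1 enq(8)): queue <8>
after step 2 (op2 enq(82)): queue <8,82>
after step 3 (op3 deq() → 8): queue <82>
after step 4 (op4 enq(54)): queue <82,54>
after step 5 (op5 enq(86)): queue <82,54,86>
after step 6 (op6 enq(10)): queue <82,54,86,10>
after step 7 (op7 deq() → 82): queue <54,86,10>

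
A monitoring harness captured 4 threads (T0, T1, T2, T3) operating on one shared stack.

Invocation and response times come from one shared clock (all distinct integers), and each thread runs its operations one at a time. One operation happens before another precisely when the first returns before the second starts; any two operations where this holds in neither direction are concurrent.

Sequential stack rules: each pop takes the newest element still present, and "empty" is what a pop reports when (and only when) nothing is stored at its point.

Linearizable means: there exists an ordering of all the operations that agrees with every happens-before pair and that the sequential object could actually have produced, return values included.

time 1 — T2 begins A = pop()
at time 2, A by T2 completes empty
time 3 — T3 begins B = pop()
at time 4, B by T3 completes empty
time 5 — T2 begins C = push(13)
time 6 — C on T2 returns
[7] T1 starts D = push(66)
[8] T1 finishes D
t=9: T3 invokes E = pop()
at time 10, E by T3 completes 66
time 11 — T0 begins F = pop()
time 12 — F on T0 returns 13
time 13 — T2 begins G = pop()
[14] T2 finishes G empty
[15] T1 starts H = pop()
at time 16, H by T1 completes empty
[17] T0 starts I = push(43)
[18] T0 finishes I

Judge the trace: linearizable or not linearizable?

a witness: A, B, C, D, E, F, G, H, I
step 1: A pop() → empty — stack <>
step 2: B pop() → empty — stack <>
step 3: C push(13) — stack <13>
step 4: D push(66) — stack <13,66>
step 5: E pop() → 66 — stack <13>
step 6: F pop() → 13 — stack <>
step 7: G pop() → empty — stack <>
step 8: H pop() → empty — stack <>
step 9: I push(43) — stack <43>

linearizable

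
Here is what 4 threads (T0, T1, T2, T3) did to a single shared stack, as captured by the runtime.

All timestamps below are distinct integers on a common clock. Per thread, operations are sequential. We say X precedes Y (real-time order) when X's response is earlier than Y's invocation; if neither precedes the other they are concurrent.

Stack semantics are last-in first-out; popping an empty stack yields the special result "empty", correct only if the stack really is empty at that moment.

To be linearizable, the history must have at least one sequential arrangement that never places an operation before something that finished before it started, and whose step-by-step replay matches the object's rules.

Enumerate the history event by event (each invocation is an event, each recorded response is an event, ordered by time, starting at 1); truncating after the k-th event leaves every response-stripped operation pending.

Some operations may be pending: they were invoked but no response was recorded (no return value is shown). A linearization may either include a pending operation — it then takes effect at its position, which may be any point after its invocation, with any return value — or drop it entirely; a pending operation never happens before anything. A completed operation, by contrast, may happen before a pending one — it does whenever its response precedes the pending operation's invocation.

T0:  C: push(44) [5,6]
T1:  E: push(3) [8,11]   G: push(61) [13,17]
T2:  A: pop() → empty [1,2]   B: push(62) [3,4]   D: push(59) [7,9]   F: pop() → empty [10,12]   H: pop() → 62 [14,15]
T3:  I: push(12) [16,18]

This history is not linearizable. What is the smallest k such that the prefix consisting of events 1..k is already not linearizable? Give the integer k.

12

a valid linearization of events 1..11 exists, for instance A, B, C, D, E:
1. A pop() → empty, leaving stack <>
2. B push(62), leaving stack <62>
3. C push(44), leaving stack <62,44>
4. D push(59), leaving stack <62,44,59>
5. E push(3), leaving stack <62,44,59,3>
at event 12 (F's time-12 response) nothing linearizes any more
for example A, B, C, D, E, F fails at step 6: F pop() → empty is not legal there
for example A, B, C, D, F, E fails at step 5: F pop() → empty is not legal there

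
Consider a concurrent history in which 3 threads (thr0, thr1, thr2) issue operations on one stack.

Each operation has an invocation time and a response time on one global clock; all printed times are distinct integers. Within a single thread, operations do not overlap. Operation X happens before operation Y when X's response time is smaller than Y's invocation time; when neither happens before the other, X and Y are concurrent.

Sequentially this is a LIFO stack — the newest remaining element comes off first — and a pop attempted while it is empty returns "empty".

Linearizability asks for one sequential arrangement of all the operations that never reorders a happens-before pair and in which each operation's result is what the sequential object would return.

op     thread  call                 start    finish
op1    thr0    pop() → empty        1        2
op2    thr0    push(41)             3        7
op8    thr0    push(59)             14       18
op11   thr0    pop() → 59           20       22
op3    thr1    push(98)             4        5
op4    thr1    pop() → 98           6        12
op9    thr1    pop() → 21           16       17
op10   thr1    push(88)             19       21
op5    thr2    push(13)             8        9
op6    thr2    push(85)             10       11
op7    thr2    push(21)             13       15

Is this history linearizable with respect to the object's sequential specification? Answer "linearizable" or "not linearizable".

a witness: op1, op2, op3, op4, op5, op6, op7, op9, op8, op11, op10
step 1: op1 pop() → empty — stack <>
step 2: op2 push(41) — stack <41>
step 3: op3 push(98) — stack <41,98>
step 4: op4 pop() → 98 — stack <41>
step 5: op5 push(13) — stack <41,13>
step 6: op6 push(85) — stack <41,13,85>
step 7: op7 push(21) — stack <41,13,85,21>
step 8: op9 pop() → 21 — stack <41,13,85>
step 9: op8 push(59) — stack <41,13,85,59>
step 10: op11 pop() → 59 — stack <41,13,85>
step 11: op10 push(88) — stack <41,13,85,88>

linearizable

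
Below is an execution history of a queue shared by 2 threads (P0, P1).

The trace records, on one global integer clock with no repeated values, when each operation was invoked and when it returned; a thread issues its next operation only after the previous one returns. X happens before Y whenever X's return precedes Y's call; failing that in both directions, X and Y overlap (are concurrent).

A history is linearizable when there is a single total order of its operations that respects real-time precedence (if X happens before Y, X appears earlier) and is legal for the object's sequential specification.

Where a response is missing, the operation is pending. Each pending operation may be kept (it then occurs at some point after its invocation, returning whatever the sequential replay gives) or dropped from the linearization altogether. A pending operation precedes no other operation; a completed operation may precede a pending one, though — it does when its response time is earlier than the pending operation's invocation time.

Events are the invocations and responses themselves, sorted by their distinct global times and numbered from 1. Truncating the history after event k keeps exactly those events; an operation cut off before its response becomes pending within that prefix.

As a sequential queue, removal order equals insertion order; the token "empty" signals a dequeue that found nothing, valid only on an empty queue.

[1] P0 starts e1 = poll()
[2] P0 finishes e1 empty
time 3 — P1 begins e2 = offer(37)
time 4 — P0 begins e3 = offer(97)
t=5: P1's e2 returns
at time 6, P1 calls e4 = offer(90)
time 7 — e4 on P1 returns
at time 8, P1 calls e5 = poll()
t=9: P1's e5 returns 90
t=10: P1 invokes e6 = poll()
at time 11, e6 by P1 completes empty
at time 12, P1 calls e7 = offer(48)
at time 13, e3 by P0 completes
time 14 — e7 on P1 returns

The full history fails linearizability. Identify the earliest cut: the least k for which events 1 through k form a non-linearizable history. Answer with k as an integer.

events 1..8 are linearizable, e.g. via e1, e2, e3, e4:
step 1: e1 poll() → empty — queue <>
step 2: e2 offer(37) — queue <37>
step 3: e3 offer(97) (pending, included) — queue <37,97>
step 4: e4 offer(90) — queue <37,97,90>
with event 9 included (e5 responding at time 9), all real-time-consistent orders fail
including or dropping the 1 pending operation (e3) in any combination fails
for example e1, e2, e4, e5 (pending dropped) fails at step 4: e5 poll() → 90 is not legal there

9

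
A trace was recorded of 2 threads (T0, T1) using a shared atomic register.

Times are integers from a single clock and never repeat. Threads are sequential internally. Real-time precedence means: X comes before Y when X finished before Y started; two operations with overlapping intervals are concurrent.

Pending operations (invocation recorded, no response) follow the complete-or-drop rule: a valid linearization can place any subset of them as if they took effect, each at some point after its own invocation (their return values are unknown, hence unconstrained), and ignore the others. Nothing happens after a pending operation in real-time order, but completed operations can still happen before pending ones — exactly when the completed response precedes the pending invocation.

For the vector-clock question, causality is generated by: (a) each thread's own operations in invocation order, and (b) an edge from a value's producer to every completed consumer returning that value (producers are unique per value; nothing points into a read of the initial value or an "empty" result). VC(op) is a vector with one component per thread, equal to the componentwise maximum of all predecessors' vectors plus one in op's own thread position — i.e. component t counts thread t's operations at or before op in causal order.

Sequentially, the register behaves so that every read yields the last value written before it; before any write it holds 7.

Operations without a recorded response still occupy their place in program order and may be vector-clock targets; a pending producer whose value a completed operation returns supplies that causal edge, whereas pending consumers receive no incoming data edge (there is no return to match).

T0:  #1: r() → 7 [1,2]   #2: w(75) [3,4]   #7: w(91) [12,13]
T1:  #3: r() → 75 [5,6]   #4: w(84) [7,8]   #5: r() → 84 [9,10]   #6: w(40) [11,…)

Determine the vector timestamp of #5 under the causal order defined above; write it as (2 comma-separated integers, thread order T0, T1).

(2, 3)

#1 (invocation 1): nothing precedes it; T0's component alone gives (1, 0)
merge at #2 (invoked 3): VC(#1)=(1, 0), own-thread bump on T0 → (2, 0)
merge at #3 (invoked 5): VC(#2)=(2, 0), own-thread bump on T1 → (2, 1)
merge at #7 (invoked 12): VC(#2)=(2, 0), own-thread bump on T0 → (3, 0)
merge at #4 (invoked 7): VC(#3)=(2, 1), own-thread bump on T1 → (2, 2)
merge at #5 (invoked 9): VC(#4)=(2, 2), own-thread bump on T1 → (2, 3)
merge at #6 (invoked 11): VC(#5)=(2, 3), own-thread bump on T1 → (2, 4)
target: VC(#5) = (2, 3)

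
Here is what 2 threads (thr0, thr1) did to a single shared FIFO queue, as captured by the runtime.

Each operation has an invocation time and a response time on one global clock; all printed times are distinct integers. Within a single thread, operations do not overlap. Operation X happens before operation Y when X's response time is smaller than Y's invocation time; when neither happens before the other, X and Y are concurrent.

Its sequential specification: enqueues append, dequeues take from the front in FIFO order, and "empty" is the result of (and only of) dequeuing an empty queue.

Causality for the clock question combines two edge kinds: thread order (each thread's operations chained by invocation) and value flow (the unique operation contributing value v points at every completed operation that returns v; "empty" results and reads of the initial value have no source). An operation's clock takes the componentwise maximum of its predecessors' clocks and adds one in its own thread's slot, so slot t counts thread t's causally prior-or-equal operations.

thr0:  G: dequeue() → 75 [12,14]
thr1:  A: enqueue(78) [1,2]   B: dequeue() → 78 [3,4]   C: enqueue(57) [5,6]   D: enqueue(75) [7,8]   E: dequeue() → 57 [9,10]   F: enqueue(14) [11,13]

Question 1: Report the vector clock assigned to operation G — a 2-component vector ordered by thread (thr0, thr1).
Answer: (1, 4)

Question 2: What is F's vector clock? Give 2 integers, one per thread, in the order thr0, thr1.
Answer: (0, 6)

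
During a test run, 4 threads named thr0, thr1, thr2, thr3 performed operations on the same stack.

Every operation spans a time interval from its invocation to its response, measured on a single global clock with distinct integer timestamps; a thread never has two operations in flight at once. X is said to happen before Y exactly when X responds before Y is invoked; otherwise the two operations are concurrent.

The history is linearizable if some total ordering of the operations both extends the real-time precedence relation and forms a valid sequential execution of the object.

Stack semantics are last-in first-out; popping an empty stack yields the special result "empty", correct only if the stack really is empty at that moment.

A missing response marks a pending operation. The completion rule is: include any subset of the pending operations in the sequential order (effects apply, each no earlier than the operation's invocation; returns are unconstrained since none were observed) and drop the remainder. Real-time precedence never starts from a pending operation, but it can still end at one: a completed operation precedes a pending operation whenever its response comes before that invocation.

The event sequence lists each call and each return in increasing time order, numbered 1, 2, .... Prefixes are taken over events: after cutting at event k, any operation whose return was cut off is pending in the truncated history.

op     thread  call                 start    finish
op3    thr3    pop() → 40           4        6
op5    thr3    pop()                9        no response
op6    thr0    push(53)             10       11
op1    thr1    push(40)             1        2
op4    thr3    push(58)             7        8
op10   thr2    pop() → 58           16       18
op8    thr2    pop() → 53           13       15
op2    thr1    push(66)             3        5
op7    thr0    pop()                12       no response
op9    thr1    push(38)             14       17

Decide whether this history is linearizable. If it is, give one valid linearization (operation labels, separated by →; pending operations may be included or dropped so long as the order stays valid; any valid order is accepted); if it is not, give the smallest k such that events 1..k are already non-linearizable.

linearizable — witness: op1 → op3 → op2 → op4 → op6 → op8 → op9 → op5 → op10

step 1: op1 push(40) — stack <40>
step 2: op3 pop() → 40 — stack <>
step 3: op2 push(66) — stack <66>
step 4: op4 push(58) — stack <66,58>
step 5: op6 push(53) — stack <66,58,53>
step 6: op8 pop() → 53 — stack <66,58>
step 7: op9 push(38) — stack <66,58,38>
step 8: op5 pop() (pending, included) — stack <66,58>
step 9: op10 pop() → 58 — stack <66>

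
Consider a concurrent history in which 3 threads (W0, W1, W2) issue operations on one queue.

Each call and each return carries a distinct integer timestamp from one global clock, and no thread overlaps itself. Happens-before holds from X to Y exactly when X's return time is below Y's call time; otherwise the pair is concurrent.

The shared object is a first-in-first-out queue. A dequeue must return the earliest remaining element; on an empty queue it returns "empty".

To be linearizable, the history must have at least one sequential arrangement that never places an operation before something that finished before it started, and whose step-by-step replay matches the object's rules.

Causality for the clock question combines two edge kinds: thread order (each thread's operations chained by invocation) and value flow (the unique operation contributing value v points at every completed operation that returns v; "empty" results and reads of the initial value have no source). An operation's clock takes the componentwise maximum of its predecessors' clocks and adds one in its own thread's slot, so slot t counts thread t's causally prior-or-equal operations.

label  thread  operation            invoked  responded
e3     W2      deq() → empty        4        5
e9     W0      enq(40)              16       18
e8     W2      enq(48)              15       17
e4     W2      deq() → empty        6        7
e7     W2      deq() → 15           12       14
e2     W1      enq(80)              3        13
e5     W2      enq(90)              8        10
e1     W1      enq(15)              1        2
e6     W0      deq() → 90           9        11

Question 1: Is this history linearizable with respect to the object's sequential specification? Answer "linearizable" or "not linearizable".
through event 4 a valid linearization exists; event 5 (e3 responding at time 5) ends that
exactly one order of the 2 completed ops respects real time; the queue replay fails
every completion of the 1 pending operation (e2) was checked; none linearizes
take e1, e3 (pending dropped): step 2 already fails, because e3 deq() → empty cannot occur there

not linearizable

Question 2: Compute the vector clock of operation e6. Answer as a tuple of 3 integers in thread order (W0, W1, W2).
no predecessors for e3 (invoked 4): W2 increments from zero → (0, 0, 1)
no predecessors for e1 (invoked 1): W1 increments from zero → (0, 1, 0)
e4 (invocation 6): componentwise max over VC(e3)=(0, 0, 1), +1 at W2, giving (0, 0, 2)
e2 (invocation 3): componentwise max over VC(e1)=(0, 1, 0), +1 at W1, giving (0, 2, 0)
e5 (invocation 8): componentwise max over VC(e4)=(0, 0, 2), +1 at W2, giving (0, 0, 3)
e6 (invocation 9): componentwise max over VC(e5)=(0, 0, 3), +1 at W0, giving (1, 0, 3)
e7 (invocation 12): componentwise max over VC(e1)=(0, 1, 0), VC(e5)=(0, 0, 3), +1 at W2, giving (0, 1, 4)
e9 (invocation 16): componentwise max over VC(e6)=(1, 0, 3), +1 at W0, giving (2, 0, 3)
e8 (invocation 15): componentwise max over VC(e7)=(0, 1, 4), +1 at W2, giving (0, 1, 5)
target: VC(e6) = (1, 0, 3)

(1, 0, 3)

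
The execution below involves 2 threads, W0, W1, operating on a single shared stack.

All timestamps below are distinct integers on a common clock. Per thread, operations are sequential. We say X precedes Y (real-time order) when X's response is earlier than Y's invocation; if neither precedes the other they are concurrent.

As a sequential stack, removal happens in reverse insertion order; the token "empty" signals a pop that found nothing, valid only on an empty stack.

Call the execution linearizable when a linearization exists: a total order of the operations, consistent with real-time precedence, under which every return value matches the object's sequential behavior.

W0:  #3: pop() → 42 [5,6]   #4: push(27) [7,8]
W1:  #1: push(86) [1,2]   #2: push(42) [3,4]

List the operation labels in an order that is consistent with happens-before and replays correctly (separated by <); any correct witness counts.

#1 < #2 < #3 < #4

1. #1 push(86), leaving stack <86>
2. #2 push(42), leaving stack <86,42>
3. #3 pop() → 42, leaving stack <86>
4. #4 push(27), leaving stack <86,27>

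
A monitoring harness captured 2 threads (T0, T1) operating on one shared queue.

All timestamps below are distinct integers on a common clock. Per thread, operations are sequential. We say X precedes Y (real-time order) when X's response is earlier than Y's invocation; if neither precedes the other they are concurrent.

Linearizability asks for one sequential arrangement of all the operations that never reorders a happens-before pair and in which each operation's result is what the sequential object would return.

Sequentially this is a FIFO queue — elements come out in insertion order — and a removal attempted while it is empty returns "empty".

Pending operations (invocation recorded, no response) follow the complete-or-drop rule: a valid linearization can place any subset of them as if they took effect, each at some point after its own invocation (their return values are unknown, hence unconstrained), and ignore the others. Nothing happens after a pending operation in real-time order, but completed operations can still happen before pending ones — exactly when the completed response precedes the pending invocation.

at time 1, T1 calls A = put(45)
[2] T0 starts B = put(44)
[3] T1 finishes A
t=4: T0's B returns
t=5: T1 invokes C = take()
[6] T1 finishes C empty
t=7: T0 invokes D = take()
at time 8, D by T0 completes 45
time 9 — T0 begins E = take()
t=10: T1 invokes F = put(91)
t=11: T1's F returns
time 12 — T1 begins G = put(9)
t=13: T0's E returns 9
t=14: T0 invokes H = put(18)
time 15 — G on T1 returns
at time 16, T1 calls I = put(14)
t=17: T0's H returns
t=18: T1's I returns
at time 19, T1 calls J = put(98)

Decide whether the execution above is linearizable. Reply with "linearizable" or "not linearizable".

cut after 5 events: linearizable; cut after 6 events (C responds, time 6): not linearizable
2 orders of the 3 completed queue ops respect real time; none is legal
one such order, A, B, C, breaks at step 3 where C take() → empty is illegal
one such order, B, A, C, breaks at step 3 where C take() → empty is illegal

not linearizable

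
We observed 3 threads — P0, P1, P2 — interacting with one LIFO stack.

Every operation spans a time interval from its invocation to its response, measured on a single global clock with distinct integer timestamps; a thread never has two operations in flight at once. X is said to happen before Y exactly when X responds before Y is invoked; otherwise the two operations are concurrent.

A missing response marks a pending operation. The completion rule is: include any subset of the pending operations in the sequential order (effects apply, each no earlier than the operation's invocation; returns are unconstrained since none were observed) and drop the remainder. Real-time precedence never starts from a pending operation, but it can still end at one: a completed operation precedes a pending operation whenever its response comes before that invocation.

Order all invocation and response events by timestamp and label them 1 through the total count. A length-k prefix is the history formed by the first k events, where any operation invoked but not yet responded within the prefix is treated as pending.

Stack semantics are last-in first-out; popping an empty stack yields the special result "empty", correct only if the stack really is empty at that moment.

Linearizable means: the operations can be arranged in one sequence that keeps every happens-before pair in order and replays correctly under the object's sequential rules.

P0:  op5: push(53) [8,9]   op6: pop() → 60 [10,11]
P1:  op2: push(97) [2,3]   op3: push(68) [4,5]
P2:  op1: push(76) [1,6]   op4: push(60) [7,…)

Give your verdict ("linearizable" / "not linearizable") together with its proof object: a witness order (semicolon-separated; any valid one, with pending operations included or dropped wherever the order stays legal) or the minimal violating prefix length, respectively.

linearizable — witness: op1; op2; op3; op5; op4; op6

step 1: op1 push(76) — stack <76>
step 2: op2 push(97) — stack <76,97>
step 3: op3 push(68) — stack <76,97,68>
step 4: op5 push(53) — stack <76,97,68,53>
step 5: op4 push(60) (pending, included) — stack <76,97,68,53,60>
step 6: op6 pop() → 60 — stack <76,97,68,53>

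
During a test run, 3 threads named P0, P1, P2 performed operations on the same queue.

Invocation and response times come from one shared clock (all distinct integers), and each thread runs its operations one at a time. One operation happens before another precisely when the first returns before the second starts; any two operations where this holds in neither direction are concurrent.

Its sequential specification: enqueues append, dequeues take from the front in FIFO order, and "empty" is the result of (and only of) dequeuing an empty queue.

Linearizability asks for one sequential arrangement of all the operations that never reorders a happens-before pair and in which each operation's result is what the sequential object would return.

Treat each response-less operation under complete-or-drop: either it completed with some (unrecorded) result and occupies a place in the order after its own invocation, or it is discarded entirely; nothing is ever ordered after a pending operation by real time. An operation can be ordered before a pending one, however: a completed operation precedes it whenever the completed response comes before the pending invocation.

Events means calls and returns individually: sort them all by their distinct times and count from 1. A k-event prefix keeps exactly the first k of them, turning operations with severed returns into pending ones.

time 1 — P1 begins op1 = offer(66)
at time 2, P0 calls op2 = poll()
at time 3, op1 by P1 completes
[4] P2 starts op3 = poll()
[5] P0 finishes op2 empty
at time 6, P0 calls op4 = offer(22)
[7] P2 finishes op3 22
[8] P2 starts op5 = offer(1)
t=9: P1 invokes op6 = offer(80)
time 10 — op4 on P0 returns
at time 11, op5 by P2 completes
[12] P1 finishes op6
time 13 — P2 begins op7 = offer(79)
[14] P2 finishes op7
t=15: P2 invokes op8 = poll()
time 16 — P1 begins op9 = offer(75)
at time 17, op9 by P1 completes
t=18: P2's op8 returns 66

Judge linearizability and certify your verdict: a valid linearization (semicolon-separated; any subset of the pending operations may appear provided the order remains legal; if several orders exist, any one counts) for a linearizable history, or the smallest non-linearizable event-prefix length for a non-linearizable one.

not linearizable — minimal violating prefix: 7 events

prefix check: 1..6 passes, 1..7 fails once op3's time-7 response joins
the 3 completed operations admit 3 real-time orders; each fails the queue replay
every completion of the 1 pending operation (op4) was checked; none linearizes
e.g. op1, op2, op3 (pending dropped): illegal at step 2, since op2 poll() → empty cannot apply there
e.g. op1, op3, op2 (pending dropped): illegal at step 2, since op3 poll() → 22 cannot apply there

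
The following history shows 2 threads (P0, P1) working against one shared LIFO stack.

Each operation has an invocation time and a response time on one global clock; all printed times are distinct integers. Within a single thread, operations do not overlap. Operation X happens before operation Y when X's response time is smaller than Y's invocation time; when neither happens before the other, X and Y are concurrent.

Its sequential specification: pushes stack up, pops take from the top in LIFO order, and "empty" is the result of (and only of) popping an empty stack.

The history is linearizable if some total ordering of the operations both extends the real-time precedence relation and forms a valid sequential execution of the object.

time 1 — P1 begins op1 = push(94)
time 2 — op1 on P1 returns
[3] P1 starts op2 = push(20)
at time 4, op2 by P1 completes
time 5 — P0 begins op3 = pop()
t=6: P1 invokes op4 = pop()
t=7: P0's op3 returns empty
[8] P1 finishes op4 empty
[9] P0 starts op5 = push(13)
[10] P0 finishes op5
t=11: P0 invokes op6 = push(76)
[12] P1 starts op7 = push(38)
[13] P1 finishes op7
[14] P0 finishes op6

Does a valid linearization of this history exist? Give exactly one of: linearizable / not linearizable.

not linearizable

events 1..6 are fine; event 7 — the response of op3 at time 7 — makes the prefix non-linearizable
a single order respects real time; the 3 completed LIFO stack operations fail replay along it
completion choices over the 1 pending operation (op4) were checked; none helps
e.g. op1, op2, op3 (pending dropped): illegal at step 3, since op3 pop() → empty cannot apply there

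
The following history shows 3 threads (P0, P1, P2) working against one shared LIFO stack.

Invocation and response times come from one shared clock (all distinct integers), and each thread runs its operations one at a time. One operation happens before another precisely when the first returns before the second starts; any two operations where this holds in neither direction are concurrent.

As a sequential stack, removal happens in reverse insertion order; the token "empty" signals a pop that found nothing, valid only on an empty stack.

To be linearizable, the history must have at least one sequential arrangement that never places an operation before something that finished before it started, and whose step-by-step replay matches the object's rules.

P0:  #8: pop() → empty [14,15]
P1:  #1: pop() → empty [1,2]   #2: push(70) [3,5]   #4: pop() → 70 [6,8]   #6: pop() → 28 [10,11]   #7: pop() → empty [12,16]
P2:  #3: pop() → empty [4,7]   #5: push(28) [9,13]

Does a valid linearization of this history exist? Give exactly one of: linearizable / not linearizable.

linearizable

a witness: #1, #2, #4, #3, #5, #6, #7, #8
after step 1 (#1 pop() → empty): stack <>
after step 2 (#2 push(70)): stack <70>
after step 3 (#4 pop() → 70): stack <>
after step 4 (#3 pop() → empty): stack <>
after step 5 (#5 push(28)): stack <28>
after step 6 (#6 pop() → 28): stack <>
after step 7 (#7 pop() → empty): stack <>
after step 8 (#8 pop() → empty): stack <>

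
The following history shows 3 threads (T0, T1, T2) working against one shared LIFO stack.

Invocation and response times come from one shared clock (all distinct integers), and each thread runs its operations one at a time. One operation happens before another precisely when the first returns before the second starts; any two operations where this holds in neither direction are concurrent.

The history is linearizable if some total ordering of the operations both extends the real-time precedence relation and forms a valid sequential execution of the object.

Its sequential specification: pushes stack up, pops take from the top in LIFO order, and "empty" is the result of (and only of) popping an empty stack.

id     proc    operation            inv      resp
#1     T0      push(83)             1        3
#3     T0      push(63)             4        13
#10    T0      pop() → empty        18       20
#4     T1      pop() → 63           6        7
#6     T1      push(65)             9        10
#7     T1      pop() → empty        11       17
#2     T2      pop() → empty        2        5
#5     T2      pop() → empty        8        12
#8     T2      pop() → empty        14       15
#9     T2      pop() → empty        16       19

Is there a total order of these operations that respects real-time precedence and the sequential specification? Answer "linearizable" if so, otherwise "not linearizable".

prefix check: 1..11 passes, 1..12 fails once #5's time-12 response joins
real-time-consistent orders of the 5 completed operations: 4 — all fail the LIFO stack replay
completion choices over the 2 pending operations (#3, #7) were checked; none helps
take #1, #2, #4, #5, #6 (pending dropped): step 2 already fails, because #2 pop() → empty cannot occur there
take #1, #2, #4, #6, #5 (pending dropped): step 2 already fails, because #2 pop() → empty cannot occur there

not linearizable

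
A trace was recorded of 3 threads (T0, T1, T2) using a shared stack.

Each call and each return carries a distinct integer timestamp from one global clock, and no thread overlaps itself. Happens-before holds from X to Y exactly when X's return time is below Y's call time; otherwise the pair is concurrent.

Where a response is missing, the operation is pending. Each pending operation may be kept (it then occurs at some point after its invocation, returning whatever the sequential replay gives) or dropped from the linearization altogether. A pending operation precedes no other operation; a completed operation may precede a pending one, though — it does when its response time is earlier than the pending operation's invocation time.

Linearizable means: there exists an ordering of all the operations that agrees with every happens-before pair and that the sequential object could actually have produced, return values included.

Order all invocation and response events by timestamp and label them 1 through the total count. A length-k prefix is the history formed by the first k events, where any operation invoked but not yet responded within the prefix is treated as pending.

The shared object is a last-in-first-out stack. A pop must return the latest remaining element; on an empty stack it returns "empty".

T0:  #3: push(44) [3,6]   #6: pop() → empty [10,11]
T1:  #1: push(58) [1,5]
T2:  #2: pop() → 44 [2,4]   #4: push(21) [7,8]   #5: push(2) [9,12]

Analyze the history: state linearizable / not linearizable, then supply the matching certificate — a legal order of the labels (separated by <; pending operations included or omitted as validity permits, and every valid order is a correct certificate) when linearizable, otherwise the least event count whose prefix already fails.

already the first 11 events (up to #6's response at time 11) admit no linearization; the first 10 still do
every one of the 6 real-time-consistent orders over 5 completed stack ops fails the sequential spec
every completion of the 1 pending operation (#5) was checked; none linearizes
one such order, #1, #2, #3, #4, #6 (pending dropped), breaks at step 2 where #2 pop() → 44 is illegal
one such order, #1, #3, #2, #4, #6 (pending dropped), breaks at step 5 where #6 pop() → empty is illegal

not linearizable — minimal violating prefix: 11 events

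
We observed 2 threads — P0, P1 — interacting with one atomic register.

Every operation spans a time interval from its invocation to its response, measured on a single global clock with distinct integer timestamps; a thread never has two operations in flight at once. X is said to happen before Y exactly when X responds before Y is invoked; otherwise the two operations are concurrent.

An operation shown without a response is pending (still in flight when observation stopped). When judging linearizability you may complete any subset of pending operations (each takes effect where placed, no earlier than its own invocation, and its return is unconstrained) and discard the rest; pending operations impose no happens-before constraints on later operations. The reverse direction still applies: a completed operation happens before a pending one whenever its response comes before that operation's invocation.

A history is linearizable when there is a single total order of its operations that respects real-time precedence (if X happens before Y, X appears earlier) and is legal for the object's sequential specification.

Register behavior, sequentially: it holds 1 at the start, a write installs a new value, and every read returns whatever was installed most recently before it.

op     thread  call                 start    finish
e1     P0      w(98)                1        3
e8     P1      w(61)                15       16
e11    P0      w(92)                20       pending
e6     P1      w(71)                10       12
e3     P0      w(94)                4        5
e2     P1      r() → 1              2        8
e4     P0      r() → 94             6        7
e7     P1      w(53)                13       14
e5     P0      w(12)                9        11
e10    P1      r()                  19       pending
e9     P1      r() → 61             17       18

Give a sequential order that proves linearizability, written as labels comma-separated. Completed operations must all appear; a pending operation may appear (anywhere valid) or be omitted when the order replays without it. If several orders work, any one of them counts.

1. e2 r() → 1, leaving value 1
2. e1 w(98), leaving value 98
3. e3 w(94), leaving value 94
4. e4 r() → 94, leaving value 94
5. e5 w(12), leaving value 12
6. e6 w(71), leaving value 71
7. e7 w(53), leaving value 53
8. e8 w(61), leaving value 61
9. e9 r() → 61, leaving value 61

e2, e1, e3, e4, e5, e6, e7, e8, e9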